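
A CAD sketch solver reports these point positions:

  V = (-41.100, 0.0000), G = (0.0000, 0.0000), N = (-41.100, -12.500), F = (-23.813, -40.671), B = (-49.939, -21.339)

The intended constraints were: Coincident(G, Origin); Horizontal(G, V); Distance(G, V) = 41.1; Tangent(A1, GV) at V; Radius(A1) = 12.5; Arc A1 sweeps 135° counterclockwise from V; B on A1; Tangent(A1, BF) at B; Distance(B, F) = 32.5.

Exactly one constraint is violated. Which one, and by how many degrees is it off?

Tangent(A1, BF) at B — off by 8.50°.

G = (0.00, 0.00) ✓; G.y = 0.00, V.y = 0.00 ✓; |GV| = 41.10 ✓; ∠(NV, VG) = 90.00° ✓; |NV| = 12.50 ✓; bearing(N→B) − bearing(N→V) = 135.0° ✓; |NB| = 12.50 ✓; ∠(NB, BF) = 81.50° ✗; |BF| = 32.50 ✓.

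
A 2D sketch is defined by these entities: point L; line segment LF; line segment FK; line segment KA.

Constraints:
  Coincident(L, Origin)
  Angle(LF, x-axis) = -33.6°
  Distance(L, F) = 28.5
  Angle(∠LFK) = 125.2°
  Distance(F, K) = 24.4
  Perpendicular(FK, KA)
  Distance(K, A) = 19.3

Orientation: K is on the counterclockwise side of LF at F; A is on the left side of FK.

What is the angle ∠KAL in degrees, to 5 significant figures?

95.580°

∠LFK = 125.2°, so FK runs at -33.6° + (180° − 125.2°) = 21.200° from the x-axis; with |FK| = 24.4, K = F + 24.4·(cos 21.200°, sin 21.200°) = (46.487, -6.9480). FK is perpendicular to KA; with |KA| = 19.3 on the left of FK, A = K + 19.3·(-0.36162, 0.93232) = (39.508, 11.046). Then cos ∠KAL = AK·AL / (|AK||AL|), giving 95.580°.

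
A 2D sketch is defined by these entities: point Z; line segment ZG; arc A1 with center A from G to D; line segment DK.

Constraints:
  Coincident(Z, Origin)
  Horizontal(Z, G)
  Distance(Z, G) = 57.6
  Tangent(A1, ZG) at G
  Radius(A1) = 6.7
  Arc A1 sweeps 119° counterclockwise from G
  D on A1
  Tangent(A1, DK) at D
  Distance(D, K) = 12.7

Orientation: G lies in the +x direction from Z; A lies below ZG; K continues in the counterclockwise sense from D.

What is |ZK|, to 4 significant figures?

61.61

Z is at the origin; ZG is horizontal with |ZG| = 57.6 and G on the +x side, so G = (57.60, 0.000). A1 meets ZG tangentially, so AG is at right angles to ZG, so A = G + (0, -6.7) = (57.60, -6.700). On A1, G sits at bearing 90° from A; a 119° counterclockwise sweep puts D at bearing 209°, so D = A + 6.7·(cos 209°, sin 209°) = (51.74, -9.948). Since A1 is tangent to DK there, AD ⟂ DK, so DK runs along (−sin 209°, cos 209°); with |DK| = 12.7, K = (57.90, -21.06). Then |ZK| = |K − Z| = 61.61.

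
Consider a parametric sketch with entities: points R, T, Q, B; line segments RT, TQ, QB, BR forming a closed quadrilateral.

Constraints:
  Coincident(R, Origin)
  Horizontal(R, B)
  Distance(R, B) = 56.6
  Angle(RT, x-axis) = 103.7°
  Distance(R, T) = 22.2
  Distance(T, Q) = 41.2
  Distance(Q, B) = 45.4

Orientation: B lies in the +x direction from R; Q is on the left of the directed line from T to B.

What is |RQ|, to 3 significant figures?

50.2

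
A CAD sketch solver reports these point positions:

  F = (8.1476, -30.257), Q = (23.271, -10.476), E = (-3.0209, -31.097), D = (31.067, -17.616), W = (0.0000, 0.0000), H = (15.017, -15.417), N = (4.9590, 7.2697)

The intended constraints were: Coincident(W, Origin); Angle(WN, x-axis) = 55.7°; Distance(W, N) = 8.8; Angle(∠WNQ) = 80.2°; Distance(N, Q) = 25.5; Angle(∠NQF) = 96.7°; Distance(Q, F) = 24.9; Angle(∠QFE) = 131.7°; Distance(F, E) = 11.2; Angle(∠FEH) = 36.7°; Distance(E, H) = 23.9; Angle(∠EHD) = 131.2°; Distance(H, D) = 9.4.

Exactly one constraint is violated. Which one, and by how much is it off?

Distance(H, D) = 9.4 — off by 6.80.

W = (0.00, 0.00) ✓; WN at 55.70° ✓; |WN| = 8.800 ✓; ∠WNQ = 80.20° ✓; |NQ| = 25.50 ✓; ∠NQF = 96.70° ✓; |QF| = 24.90 ✓; ∠QFE = 131.7° ✓; |FE| = 11.20 ✓; ∠FEH = 36.70° ✓; |EH| = 23.90 ✓; ∠EHD = 131.2° ✓; |HD| = 16.20 ✗.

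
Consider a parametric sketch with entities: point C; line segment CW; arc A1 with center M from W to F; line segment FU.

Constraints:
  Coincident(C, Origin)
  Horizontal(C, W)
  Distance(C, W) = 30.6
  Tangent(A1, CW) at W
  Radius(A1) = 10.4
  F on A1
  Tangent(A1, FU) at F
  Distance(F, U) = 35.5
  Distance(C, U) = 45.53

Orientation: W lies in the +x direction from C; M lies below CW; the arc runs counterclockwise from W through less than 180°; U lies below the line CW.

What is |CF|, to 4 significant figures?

22.07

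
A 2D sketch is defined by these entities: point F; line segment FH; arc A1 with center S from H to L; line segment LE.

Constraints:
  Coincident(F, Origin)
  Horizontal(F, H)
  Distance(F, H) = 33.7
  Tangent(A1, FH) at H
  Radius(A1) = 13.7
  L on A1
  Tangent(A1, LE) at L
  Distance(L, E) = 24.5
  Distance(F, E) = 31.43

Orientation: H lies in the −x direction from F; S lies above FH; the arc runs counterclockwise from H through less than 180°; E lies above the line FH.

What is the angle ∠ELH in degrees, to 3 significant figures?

148°

Checks: |SL| = 13.70 ✓; ∠(SL, LE) = 90.00° ✓; |LE| = 24.50 ✓; |FE| = 31.43 ✓.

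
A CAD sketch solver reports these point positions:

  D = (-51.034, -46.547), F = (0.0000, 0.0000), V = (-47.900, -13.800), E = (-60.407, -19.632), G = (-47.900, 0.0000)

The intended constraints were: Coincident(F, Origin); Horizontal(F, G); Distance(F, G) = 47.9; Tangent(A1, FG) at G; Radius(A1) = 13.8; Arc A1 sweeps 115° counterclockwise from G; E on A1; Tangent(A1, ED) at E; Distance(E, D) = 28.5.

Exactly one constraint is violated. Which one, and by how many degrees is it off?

Tangent(A1, ED) at E — off by 5.80°.

F = (0.00, 0.00) ✓; F.y = 0.00, G.y = 0.00 ✓; |FG| = 47.90 ✓; ∠(VG, GF) = 90.00° ✓; |VG| = 13.80 ✓; bearing(V→E) − bearing(V→G) = 115.0° ✓; |VE| = 13.80 ✓; ∠(VE, ED) = 95.80° ✗; |ED| = 28.50 ✓.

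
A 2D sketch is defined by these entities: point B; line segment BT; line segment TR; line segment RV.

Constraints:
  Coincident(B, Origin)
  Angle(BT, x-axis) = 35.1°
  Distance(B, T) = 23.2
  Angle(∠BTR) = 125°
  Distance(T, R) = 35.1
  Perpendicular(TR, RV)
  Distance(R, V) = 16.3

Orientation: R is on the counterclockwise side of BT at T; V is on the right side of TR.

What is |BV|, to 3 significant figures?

59.9

B is at the origin; BT runs at 35.1° with length 23.2, so T = 23.2·(cos 35.1°, sin 35.1°) = (19.0, 13.3). ∠BTR = 125.0°, so TR runs at 35.1° + (180° − 125.0°) = 90.1° from the x-axis; with |TR| = 35.1, R = T + 35.1·(cos 90.1°, sin 90.1°) = (18.9, 48.4). TR is perpendicular to RV; with |RV| = 16.3 on the right of TR, V = R + 16.3·(1.00, 0.00175) = (35.2, 48.5). Then |BV| = |V − B| = 59.9.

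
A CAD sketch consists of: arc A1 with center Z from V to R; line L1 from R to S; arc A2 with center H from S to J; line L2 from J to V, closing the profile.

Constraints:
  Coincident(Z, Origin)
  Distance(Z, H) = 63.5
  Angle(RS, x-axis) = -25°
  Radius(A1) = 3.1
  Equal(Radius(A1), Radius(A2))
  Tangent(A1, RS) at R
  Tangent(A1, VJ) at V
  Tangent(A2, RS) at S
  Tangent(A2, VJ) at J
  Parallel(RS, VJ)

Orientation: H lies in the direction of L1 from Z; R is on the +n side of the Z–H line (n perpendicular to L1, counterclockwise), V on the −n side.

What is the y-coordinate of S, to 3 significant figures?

-24.0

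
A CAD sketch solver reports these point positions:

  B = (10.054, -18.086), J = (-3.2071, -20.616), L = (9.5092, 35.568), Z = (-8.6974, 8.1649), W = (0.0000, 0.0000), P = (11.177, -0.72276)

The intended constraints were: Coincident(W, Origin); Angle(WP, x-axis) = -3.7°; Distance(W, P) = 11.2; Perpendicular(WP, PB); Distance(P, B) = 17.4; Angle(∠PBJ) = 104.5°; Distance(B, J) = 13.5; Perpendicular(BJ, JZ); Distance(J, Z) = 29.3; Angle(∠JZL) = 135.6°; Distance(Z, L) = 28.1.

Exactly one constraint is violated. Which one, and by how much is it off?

Distance(Z, L) = 28.1 — off by 4.80.

W = (0.00, 0.00) ✓; WP at -3.700° ✓; |WP| = 11.20 ✓; ∠(WP, PB) = 90.00° ✓; |PB| = 17.40 ✓; ∠PBJ = 104.5° ✓; |BJ| = 13.50 ✓; ∠(BJ, JZ) = 90.00° ✓; |JZ| = 29.30 ✓; ∠JZL = 135.6° ✓; |ZL| = 32.90 ✗.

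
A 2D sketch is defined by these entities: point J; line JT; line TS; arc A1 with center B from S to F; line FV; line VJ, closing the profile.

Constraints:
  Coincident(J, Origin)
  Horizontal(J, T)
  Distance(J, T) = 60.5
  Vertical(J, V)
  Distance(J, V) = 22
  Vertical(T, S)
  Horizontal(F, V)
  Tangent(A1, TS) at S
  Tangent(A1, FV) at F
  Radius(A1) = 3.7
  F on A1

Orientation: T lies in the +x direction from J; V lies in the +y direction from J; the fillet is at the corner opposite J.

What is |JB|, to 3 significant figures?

59.7

J is at the origin; JT is horizontal with |JT| = 60.5 and T on the +x side, so T = (60.5, 0.00). J and V share the same x with |JV| = 22.0 and V on the +y side, so V = (0.00, 22.0). The virtual corner opposite J is at (60.5, 22.0). A1 meets TS tangentially, so BS is at right angles to TS and A1 meets FV tangentially, so BF is at right angles to FV, with radius 3.7, so the center B sits 3.7 in from both sides at B = (56.8, 18.3). Then |JB| = |B − J| = 59.7.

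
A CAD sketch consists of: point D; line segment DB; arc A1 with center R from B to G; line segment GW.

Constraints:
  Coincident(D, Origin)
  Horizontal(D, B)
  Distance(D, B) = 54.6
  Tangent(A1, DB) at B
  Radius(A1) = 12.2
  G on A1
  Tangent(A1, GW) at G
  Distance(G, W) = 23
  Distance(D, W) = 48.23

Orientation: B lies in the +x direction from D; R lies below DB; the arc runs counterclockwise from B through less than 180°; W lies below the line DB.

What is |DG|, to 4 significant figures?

43.76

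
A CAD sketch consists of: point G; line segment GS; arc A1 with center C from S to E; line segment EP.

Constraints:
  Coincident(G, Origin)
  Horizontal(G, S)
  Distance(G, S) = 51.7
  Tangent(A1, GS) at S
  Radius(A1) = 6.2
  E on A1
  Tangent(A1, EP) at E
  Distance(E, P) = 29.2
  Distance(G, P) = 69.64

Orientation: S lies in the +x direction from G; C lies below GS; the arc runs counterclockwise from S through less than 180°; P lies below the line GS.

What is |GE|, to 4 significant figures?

47.17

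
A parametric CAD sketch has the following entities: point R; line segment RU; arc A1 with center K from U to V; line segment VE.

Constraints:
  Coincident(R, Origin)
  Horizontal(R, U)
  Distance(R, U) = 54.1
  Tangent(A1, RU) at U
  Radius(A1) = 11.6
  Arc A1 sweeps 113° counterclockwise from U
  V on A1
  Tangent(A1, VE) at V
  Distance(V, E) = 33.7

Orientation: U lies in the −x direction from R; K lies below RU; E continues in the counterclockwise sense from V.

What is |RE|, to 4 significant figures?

69.91

On A1, U sits at bearing 90° from K; a 113° counterclockwise sweep puts V at bearing 203°, so V = K + 11.6·(cos 203°, sin 203°) = (-64.78, -16.13). A1 meets VE tangentially, so KV is at right angles to VE, so VE runs along (−sin 203°, cos 203°); with |VE| = 33.7, E = (-51.61, -47.15). Then |RE| = |E − R| = 69.91.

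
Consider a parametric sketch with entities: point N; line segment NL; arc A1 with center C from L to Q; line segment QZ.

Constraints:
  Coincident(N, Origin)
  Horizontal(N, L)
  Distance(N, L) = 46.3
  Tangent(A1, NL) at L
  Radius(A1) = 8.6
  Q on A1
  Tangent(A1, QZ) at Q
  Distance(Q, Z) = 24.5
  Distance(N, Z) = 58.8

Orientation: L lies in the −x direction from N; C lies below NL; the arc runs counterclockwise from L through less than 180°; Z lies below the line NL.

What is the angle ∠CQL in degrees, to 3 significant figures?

36.8°

Checks: |CQ| = 8.600 ✓; ∠(CQ, QZ) = 90.00° ✓; |QZ| = 24.50 ✓; |NZ| = 58.80 ✓.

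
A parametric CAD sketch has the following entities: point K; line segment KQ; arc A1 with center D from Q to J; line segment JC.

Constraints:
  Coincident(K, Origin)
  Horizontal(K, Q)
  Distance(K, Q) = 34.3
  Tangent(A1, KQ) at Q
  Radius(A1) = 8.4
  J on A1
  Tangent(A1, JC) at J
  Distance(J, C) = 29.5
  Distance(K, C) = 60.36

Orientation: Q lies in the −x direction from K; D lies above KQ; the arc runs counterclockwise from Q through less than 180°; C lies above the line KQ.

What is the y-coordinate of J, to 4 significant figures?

14.27

Checks: K = (0.00, 0.00) ✓; |DJ| = 8.400 ✓; ∠(DJ, JC) = 90.00° ✓; |JC| = 29.50 ✓; |KC| = 60.36 ✓.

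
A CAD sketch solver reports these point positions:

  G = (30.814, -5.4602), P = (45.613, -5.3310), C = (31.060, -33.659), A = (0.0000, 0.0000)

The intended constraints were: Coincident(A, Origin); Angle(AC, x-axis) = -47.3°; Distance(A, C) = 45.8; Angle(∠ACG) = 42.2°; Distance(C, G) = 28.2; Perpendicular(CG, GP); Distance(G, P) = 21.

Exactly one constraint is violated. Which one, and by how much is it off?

Distance(G, P) = 21 — off by 6.20.

A = (0.00, 0.00) ✓; AC at -47.30° ✓; |AC| = 45.80 ✓; ∠ACG = 42.20° ✓; |CG| = 28.20 ✓; ∠(CG, GP) = 90.00° ✓; |GP| = 14.80 ✗.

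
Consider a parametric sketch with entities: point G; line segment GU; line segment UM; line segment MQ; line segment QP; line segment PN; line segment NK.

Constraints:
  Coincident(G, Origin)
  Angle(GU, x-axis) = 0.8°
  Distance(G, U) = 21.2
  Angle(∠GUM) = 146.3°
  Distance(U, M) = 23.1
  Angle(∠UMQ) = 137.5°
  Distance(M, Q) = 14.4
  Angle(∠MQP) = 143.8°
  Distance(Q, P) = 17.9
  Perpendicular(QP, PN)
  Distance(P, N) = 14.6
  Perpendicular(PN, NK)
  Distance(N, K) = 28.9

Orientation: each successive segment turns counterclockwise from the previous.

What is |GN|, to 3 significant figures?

44.5

∠MQP = 143.8° gives QP at 113° from the x-axis; with |QP| = 17.9, P = (36.4, 43.9). QP is perpendicular to PN, so PN runs at -157°; with |PN| = 14.6, N = (23.0, 38.1). Then |GN| = |N − G| = 44.5.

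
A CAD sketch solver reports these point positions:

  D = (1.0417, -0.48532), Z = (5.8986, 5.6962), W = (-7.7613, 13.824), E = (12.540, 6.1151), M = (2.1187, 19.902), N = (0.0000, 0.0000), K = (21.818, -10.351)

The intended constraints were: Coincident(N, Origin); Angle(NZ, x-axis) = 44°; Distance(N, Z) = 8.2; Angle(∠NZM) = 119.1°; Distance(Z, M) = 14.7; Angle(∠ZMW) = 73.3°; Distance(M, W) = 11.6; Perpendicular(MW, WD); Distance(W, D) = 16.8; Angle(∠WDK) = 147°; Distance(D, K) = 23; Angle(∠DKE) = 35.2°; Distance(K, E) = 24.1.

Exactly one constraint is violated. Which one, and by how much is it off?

Distance(K, E) = 24.1 — off by 5.20.

N = (0.00, 0.00) ✓; NZ at 44.00° ✓; |NZ| = 8.200 ✓; ∠NZM = 119.1° ✓; |ZM| = 14.70 ✓; ∠ZMW = 73.30° ✓; |MW| = 11.60 ✓; ∠(MW, WD) = 90.00° ✓; |WD| = 16.80 ✓; ∠WDK = 147.0° ✓; |DK| = 23.00 ✓; ∠DKE = 35.20° ✓; |KE| = 18.90 ✗.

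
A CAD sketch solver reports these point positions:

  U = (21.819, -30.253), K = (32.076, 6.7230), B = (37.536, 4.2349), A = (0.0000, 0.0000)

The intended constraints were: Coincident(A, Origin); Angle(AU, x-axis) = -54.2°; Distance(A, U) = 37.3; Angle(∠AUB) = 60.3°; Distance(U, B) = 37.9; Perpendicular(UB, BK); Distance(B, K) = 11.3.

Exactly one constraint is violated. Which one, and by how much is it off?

Distance(B, K) = 11.3 — off by 5.30.

A = (0.00, 0.00) ✓; AU at -54.20° ✓; |AU| = 37.30 ✓; ∠AUB = 60.30° ✓; |UB| = 37.90 ✓; ∠(UB, BK) = 90.00° ✓; |BK| = 6.000 ✗.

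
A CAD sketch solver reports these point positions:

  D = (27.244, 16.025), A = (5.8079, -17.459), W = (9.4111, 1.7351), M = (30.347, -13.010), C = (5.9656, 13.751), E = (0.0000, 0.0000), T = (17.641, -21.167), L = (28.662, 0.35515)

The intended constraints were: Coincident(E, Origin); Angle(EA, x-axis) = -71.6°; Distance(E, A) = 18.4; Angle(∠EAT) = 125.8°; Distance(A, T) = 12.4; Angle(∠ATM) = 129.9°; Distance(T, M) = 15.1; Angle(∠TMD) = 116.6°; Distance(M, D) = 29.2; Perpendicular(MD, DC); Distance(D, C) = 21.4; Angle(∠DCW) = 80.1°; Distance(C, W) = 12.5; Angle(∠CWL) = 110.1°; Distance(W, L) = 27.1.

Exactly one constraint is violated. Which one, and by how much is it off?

Distance(W, L) = 27.1 — off by 7.80.

E = (0.00, 0.00) ✓; EA at -71.60° ✓; |EA| = 18.40 ✓; ∠EAT = 125.8° ✓; |AT| = 12.40 ✓; ∠ATM = 129.9° ✓; |TM| = 15.10 ✓; ∠TMD = 116.6° ✓; |MD| = 29.20 ✓; ∠(MD, DC) = 90.00° ✓; |DC| = 21.40 ✓; ∠DCW = 80.10° ✓; |CW| = 12.50 ✓; ∠CWL = 110.1° ✓; |WL| = 19.30 ✗.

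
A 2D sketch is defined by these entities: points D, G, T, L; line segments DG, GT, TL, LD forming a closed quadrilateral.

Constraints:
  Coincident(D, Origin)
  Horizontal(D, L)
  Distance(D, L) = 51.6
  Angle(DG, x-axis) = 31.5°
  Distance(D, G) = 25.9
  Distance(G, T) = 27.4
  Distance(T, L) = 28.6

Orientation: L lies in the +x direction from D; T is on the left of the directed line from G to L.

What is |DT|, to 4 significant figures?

53.30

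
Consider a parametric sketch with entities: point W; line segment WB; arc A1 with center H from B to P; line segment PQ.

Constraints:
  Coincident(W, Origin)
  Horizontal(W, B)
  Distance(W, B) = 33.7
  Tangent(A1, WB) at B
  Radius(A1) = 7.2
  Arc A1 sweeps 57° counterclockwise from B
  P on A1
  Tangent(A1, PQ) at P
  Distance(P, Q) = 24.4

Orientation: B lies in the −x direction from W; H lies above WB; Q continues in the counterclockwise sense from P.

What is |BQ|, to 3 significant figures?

30.6

On A1, B sits at bearing -90° from H; a 57° counterclockwise sweep puts P at bearing -33°, so P = H + 7.2·(cos -33°, sin -33°) = (-27.7, 3.28). Since A1 is tangent to PQ there, HP ⟂ PQ, so PQ runs along (−sin -33°, cos -33°); with |PQ| = 24.4, Q = (-14.4, 23.7). Then |BQ| = |Q − B| = 30.6.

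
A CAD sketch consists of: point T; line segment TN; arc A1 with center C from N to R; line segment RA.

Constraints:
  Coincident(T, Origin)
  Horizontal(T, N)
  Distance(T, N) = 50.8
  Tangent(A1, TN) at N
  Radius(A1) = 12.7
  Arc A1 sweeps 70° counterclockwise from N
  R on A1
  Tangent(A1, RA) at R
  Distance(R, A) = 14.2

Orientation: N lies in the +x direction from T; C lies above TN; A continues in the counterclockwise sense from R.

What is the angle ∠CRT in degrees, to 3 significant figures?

27.6°

T is at the origin; T and N share the same y with |TN| = 50.8 and N on the +x side, so N = (50.8, 0.00). Tangency of A1 to TN means the radius CN is perpendicular to TN, so C = N + (0, 12.7) = (50.8, 12.7). On A1, N sits at bearing -90° from C; a 70° counterclockwise sweep puts R at bearing -20°, so R = C + 12.7·(cos -20°, sin -20°) = (62.7, 8.36). Then cos ∠CRT = RC·RT / (|RC||RT|), giving 27.6°.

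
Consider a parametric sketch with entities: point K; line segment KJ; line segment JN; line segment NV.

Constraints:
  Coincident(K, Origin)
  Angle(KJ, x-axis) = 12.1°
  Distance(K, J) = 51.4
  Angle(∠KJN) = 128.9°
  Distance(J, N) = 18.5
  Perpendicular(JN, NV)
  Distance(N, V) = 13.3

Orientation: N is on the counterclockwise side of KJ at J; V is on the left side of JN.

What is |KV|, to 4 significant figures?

57.37

K is at the origin; KJ runs at 12.1° with length 51.4, so J = 51.4·(cos 12.1°, sin 12.1°) = (50.26, 10.77). ∠KJN = 128.9°, so JN runs at 12.1° + (180° − 128.9°) = 63.20° from the x-axis; with |JN| = 18.5, N = J + 18.5·(cos 63.20°, sin 63.20°) = (58.60, 27.29). JN ⟂ NV; with |NV| = 13.3 on the left of JN, V = N + 13.3·(-0.8926, 0.4509) = (46.73, 33.28). Then |KV| = |V − K| = 57.37.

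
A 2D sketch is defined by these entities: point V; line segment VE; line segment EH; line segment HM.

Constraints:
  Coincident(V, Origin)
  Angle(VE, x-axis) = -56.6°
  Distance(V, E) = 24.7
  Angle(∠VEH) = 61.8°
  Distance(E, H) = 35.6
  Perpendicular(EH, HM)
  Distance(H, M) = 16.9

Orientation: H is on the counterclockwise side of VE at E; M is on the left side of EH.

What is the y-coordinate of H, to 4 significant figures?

10.69

V is at the origin; VE runs at -56.6° with length 24.7, so E = 24.7·(cos -56.6°, sin -56.6°) = (13.60, -20.62). ∠VEH = 61.8°, so EH runs at -56.6° + (180° − 61.8°) = 61.60° from the x-axis; with |EH| = 35.6, H = E + 35.6·(cos 61.60°, sin 61.60°) = (30.53, 10.69). So H.y = 10.69.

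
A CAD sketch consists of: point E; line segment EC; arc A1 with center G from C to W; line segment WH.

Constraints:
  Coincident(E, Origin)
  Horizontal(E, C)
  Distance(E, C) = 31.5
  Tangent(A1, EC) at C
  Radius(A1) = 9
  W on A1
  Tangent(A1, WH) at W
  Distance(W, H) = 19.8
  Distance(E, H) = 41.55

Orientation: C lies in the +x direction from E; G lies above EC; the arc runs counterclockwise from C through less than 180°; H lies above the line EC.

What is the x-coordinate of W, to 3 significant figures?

39.0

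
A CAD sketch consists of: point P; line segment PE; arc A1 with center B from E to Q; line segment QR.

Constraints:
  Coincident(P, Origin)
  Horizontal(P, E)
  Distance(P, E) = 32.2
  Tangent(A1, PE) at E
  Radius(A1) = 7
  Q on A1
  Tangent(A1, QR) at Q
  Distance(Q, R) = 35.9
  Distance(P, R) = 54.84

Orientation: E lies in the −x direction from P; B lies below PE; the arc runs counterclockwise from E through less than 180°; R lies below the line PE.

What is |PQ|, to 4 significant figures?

39.94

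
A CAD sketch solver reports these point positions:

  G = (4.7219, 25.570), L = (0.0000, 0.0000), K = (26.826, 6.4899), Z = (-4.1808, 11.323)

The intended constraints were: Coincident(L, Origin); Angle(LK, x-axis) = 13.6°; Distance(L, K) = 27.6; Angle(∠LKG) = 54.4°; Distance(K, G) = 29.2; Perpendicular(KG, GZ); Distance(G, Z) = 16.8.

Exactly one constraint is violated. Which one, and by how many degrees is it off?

Perpendicular(KG, GZ) — off by 8.80°.

L = (0.00, 0.00) ✓; LK at 13.60° ✓; |LK| = 27.60 ✓; ∠LKG = 54.40° ✓; |KG| = 29.20 ✓; ∠(KG, GZ) = 98.80° ✗; |GZ| = 16.80 ✓.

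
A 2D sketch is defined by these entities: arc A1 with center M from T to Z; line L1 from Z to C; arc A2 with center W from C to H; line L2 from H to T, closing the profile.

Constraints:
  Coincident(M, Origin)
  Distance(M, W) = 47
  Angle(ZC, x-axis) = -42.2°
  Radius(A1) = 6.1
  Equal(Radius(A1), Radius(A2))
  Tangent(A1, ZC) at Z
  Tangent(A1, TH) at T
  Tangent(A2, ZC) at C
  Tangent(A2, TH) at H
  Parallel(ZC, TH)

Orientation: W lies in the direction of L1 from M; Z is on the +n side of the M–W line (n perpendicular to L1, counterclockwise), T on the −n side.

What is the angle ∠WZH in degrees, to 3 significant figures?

7.16°

The slot axis is L1's direction at -42.2°, so u = (cos -42.2°, sin -42.2°) = (0.741, -0.672) and n = (−sin -42.2°, cos -42.2°) = (0.672, 0.741). M is at the origin and W lies 47.0 along u from M, so W = 47.0·u = (34.8, -31.6). Tangency of A1 to both parallel lines with radius 6.1 puts Z and T at M ± 6.1·n: Z = (4.10, 4.52), T = (-4.10, -4.52). Equal radii place C and H the same way about W: C = W + 6.1·n = (38.9, -27.1), H = W − 6.1·n = (30.7, -36.1). Then cos ∠WZH = ZW·ZH / (|ZW||ZH|), giving 7.16°.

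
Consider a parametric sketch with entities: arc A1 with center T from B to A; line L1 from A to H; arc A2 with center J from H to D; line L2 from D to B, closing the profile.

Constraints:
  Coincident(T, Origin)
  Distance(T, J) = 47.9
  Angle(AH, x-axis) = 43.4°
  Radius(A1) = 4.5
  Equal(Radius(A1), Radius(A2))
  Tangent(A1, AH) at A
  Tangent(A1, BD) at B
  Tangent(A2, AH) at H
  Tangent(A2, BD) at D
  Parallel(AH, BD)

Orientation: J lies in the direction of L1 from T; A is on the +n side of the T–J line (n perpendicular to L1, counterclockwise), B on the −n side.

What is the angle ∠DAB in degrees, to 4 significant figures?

79.36°

Tangency of A1 to both parallel lines with radius 4.5 puts A and B at T ± 4.5·n: A = (-3.092, 3.270), B = (3.092, -3.270). Equal radii place H and D the same way about J: H = J + 4.5·n = (31.71, 36.18), D = J − 4.5·n = (37.89, 29.64). Then cos ∠DAB = AD·AB / (|AD||AB|), giving 79.36°.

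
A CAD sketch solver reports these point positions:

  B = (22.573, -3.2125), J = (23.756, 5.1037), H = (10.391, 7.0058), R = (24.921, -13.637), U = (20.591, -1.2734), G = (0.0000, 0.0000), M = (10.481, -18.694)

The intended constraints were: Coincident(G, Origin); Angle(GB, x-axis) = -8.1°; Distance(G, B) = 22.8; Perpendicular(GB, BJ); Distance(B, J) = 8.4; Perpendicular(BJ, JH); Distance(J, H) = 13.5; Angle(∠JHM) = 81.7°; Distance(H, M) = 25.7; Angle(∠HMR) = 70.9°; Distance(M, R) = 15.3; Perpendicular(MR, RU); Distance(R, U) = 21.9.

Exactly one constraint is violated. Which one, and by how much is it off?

Distance(R, U) = 21.9 — off by 8.80.

G = (0.00, 0.00) ✓; GB at -8.100° ✓; |GB| = 22.80 ✓; ∠(GB, BJ) = 90.00° ✓; |BJ| = 8.400 ✓; ∠(BJ, JH) = 90.00° ✓; |JH| = 13.50 ✓; ∠JHM = 81.70° ✓; |HM| = 25.70 ✓; ∠HMR = 70.90° ✓; |MR| = 15.30 ✓; ∠(MR, RU) = 90.00° ✓; |RU| = 13.10 ✗.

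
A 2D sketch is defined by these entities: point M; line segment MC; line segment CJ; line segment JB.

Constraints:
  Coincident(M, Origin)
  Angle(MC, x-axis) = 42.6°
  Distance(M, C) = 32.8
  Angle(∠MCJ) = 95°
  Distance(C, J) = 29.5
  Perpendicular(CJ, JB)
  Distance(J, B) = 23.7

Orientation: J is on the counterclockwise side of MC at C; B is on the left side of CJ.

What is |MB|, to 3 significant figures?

33.6

∠MCJ = 95.0°, so CJ runs at 42.6° + (180° − 95.0°) = 128° from the x-axis; with |CJ| = 29.5, J = C + 29.5·(cos 128°, sin 128°) = (6.14, 45.6). CJ is perpendicular to JB; with |JB| = 23.7 on the left of CJ, B = J + 23.7·(-0.792, -0.610) = (-12.6, 31.1). Then |MB| = |B − M| = 33.6.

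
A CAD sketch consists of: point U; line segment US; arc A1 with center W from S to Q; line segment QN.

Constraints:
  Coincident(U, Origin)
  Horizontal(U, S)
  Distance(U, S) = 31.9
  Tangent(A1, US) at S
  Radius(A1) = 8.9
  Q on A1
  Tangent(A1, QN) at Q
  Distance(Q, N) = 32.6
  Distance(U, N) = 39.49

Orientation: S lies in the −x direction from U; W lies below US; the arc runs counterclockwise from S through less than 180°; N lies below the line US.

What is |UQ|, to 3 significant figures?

40.9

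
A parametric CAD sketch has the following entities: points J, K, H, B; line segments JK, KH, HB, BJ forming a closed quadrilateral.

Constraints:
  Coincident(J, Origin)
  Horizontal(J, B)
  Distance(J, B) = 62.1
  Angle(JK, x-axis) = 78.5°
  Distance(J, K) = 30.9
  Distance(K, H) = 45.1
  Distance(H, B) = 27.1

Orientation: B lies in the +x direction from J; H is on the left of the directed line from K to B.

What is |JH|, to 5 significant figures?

56.580

J is at the origin; JB is horizontal with |JB| = 62.1 and B in +x, so B = (62.1, 0). JK runs at 78.5° with |JK| = 30.9, so K = (6.1605, 30.280). H is determined by |KH| = 45.1 and |HB| = 27.1 together: it lies at the intersection of circle(K, 45.1) and circle(B, 27.1). With |KB| = 63.609, the foot of the radical line on KB is 42.020 from K and the perpendicular offset is √(45.1² − 42.020²) = 16.381. Taking the left-of-KB solution: H = (50.912, 24.683).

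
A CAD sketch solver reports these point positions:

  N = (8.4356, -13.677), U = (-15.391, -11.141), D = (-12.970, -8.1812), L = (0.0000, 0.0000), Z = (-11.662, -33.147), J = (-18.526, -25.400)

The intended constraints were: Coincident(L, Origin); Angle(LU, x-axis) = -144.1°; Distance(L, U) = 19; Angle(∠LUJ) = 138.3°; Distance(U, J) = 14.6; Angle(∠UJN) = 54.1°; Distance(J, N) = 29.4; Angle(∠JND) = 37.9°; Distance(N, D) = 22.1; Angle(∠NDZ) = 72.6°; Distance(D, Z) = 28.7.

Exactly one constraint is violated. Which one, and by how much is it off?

Distance(D, Z) = 28.7 — off by 3.70.

L = (0.00, 0.00) ✓; LU at -144.1° ✓; |LU| = 19.00 ✓; ∠LUJ = 138.3° ✓; |UJ| = 14.60 ✓; ∠UJN = 54.10° ✓; |JN| = 29.40 ✓; ∠JND = 37.90° ✓; |ND| = 22.10 ✓; ∠NDZ = 72.60° ✓; |DZ| = 25.00 ✗.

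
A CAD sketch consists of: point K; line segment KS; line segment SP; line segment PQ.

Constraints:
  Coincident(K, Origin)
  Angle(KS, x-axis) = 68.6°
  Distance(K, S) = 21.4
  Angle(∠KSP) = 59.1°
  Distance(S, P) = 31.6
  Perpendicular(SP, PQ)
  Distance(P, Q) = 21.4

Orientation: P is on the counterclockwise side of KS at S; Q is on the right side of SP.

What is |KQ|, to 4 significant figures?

44.79

K is at the origin; KS runs at 68.6° with length 21.4, so S = 21.4·(cos 68.6°, sin 68.6°) = (7.808, 19.92). ∠KSP = 59.1°, so SP runs at 68.6° + (180° − 59.1°) = 189.5° from the x-axis; with |SP| = 31.6, P = S + 31.6·(cos 189.5°, sin 189.5°) = (-23.36, 14.71). SP ⟂ PQ; with |PQ| = 21.4 on the right of SP, Q = P + 21.4·(-0.1650, 0.9863) = (-26.89, 35.82). Then |KQ| = |Q − K| = 44.79.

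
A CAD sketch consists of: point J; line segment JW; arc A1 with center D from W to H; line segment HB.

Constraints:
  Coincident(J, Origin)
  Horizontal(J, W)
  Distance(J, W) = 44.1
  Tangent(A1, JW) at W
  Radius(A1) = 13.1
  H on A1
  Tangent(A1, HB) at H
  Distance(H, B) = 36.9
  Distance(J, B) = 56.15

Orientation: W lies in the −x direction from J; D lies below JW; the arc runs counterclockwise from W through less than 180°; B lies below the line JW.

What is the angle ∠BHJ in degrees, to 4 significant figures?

68.51°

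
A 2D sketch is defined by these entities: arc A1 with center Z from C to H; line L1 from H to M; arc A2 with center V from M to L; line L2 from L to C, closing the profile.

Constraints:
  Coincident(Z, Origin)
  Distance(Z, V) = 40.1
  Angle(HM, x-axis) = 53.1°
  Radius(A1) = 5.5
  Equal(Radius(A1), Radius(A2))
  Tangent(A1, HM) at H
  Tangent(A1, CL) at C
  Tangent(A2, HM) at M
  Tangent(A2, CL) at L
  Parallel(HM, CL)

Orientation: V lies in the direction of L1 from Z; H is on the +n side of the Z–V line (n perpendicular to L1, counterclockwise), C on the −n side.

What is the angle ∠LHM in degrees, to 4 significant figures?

15.34°

The slot axis is L1's direction at 53.1°, so u = (cos 53.1°, sin 53.1°) = (0.6004, 0.7997) and n = (−sin 53.1°, cos 53.1°) = (-0.7997, 0.6004). Z is at the origin and V lies 40.1 along u from Z, so V = 40.1·u = (24.08, 32.07). Tangency of A1 to both parallel lines with radius 5.5 puts H and C at Z ± 5.5·n: H = (-4.398, 3.302), C = (4.398, -3.302). Equal radii place M and L the same way about V: M = V + 5.5·n = (19.68, 35.37), L = V − 5.5·n = (28.48, 28.77). Then cos ∠LHM = HL·HM / (|HL||HM|), giving 15.34°.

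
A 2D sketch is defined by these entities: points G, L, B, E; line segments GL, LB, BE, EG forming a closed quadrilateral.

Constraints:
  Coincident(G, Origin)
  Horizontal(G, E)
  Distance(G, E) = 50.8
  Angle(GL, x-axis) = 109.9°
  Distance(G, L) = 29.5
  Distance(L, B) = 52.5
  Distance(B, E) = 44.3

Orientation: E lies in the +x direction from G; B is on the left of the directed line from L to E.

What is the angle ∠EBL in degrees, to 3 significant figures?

86.9°

G is at the origin; G and E share the same y with |GE| = 50.8 and E in +x, so E = (50.8, 0). GL runs at 109.9° with |GL| = 29.5, so L = (-10.0, 27.7). B is determined by |LB| = 52.5 and |BE| = 44.3 together: it lies at the intersection of circle(L, 52.5) and circle(E, 44.3). With |LE| = 66.9, the foot of the radical line on LE is 39.4 from L and the perpendicular offset is √(52.5² − 39.4²) = 34.7. Taking the left-of-LE solution: B = (40.2, 43.0).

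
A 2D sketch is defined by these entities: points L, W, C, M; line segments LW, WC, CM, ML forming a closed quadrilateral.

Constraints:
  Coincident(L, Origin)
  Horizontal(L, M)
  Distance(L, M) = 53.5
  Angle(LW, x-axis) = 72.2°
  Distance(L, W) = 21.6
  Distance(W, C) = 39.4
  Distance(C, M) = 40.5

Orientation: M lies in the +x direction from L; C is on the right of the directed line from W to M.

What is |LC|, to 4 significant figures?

24.33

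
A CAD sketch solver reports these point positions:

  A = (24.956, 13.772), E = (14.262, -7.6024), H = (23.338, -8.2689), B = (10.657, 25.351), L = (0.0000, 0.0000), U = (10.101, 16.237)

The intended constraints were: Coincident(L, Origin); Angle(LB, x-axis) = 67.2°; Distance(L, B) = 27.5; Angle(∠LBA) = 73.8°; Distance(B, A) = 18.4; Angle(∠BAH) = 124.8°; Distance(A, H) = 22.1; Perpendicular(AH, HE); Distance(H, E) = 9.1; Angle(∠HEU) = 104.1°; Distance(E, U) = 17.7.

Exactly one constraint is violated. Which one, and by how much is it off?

Distance(E, U) = 17.7 — off by 6.50.

L = (0.00, 0.00) ✓; LB at 67.20° ✓; |LB| = 27.50 ✓; ∠LBA = 73.80° ✓; |BA| = 18.40 ✓; ∠BAH = 124.8° ✓; |AH| = 22.10 ✓; ∠(AH, HE) = 90.00° ✓; |HE| = 9.100 ✓; ∠HEU = 104.1° ✓; |EU| = 24.20 ✗.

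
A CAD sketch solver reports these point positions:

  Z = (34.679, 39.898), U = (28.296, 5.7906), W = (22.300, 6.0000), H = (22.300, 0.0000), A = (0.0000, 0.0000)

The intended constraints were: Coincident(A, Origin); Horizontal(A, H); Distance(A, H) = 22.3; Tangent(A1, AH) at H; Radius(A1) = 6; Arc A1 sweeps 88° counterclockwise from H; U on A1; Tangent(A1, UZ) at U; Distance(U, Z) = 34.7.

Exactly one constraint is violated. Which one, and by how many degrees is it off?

Tangent(A1, UZ) at U — off by 8.60°.

A = (0.00, 0.00) ✓; A.y = 0.00, H.y = 0.00 ✓; |AH| = 22.30 ✓; ∠(WH, HA) = 90.00° ✓; |WH| = 6.000 ✓; bearing(W→U) − bearing(W→H) = 88.00° ✓; |WU| = 6.000 ✓; ∠(WU, UZ) = 98.60° ✗; |UZ| = 34.70 ✓.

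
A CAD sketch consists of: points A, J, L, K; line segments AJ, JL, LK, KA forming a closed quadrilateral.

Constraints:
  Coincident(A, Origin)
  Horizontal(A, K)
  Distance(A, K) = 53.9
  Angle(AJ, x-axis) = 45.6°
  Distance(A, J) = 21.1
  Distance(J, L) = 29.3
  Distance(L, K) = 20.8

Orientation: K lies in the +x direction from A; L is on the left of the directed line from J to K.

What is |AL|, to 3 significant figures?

47.5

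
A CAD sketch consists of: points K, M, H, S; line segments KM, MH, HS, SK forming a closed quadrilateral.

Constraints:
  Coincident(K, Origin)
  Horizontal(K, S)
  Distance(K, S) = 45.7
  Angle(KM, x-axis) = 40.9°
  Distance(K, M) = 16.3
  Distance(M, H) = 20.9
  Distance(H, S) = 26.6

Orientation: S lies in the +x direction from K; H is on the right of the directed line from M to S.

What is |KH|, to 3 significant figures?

22.2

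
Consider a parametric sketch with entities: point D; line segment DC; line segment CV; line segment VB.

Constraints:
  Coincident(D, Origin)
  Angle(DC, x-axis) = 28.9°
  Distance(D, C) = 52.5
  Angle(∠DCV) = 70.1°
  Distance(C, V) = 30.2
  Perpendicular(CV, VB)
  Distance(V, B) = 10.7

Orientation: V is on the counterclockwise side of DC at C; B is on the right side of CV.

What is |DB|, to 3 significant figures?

61.3

∠DCV = 70.1°, so CV runs at 28.9° + (180° − 70.1°) = 139° from the x-axis; with |CV| = 30.2, V = C + 30.2·(cos 139°, sin 139°) = (23.2, 45.3). The perpendicularity gives VB at right angles to CV; with |VB| = 10.7 on the right of CV, B = V + 10.7·(0.659, 0.752) = (30.3, 53.3). Then |DB| = |B − D| = 61.3.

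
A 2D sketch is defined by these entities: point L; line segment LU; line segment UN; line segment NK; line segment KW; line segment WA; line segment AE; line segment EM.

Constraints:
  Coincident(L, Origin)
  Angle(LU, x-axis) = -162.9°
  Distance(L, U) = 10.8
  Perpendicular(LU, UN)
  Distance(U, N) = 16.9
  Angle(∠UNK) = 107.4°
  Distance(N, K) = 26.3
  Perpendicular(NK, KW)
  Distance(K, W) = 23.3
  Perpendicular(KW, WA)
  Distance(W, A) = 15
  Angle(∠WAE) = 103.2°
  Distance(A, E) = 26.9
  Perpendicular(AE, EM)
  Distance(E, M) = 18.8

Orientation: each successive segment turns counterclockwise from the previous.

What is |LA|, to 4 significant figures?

7.220

The perpendicularity gives KW at right angles to NK, so KW runs at 89.70°; with |KW| = 23.3, W = (21.07, 3.833). The perpendicularity gives WA at right angles to KW, so WA runs at 179.7°; with |WA| = 15.0, A = (6.069, 3.912). Then |LA| = |A − L| = 7.220.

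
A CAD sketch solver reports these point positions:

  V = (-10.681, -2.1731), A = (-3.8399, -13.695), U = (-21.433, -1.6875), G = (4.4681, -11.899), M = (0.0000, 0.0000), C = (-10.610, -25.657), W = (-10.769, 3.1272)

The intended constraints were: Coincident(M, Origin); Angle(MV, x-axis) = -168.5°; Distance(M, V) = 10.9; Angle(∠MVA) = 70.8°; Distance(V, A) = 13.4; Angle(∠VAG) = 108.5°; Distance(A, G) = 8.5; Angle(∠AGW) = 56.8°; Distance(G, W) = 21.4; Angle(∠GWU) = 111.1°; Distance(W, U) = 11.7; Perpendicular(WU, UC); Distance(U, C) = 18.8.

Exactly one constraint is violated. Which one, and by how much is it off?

Distance(U, C) = 18.8 — off by 7.50.

M = (0.00, 0.00) ✓; MV at -168.5° ✓; |MV| = 10.90 ✓; ∠MVA = 70.80° ✓; |VA| = 13.40 ✓; ∠VAG = 108.5° ✓; |AG| = 8.500 ✓; ∠AGW = 56.80° ✓; |GW| = 21.40 ✓; ∠GWU = 111.1° ✓; |WU| = 11.70 ✓; ∠(WU, UC) = 90.00° ✓; |UC| = 26.30 ✗.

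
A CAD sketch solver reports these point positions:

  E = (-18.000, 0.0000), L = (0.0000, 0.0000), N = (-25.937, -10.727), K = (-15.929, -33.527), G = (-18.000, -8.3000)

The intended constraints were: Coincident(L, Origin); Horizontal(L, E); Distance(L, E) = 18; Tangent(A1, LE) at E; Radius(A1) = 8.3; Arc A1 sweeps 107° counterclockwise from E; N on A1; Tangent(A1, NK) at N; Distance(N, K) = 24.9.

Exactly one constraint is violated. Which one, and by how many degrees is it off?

Tangent(A1, NK) at N — off by 6.70°.

L = (0.00, 0.00) ✓; L.y = 0.00, E.y = 0.00 ✓; |LE| = 18.00 ✓; ∠(GE, EL) = 90.00° ✓; |GE| = 8.300 ✓; bearing(G→N) − bearing(G→E) = 107.0° ✓; |GN| = 8.300 ✓; ∠(GN, NK) = 83.30° ✗; |NK| = 24.90 ✓.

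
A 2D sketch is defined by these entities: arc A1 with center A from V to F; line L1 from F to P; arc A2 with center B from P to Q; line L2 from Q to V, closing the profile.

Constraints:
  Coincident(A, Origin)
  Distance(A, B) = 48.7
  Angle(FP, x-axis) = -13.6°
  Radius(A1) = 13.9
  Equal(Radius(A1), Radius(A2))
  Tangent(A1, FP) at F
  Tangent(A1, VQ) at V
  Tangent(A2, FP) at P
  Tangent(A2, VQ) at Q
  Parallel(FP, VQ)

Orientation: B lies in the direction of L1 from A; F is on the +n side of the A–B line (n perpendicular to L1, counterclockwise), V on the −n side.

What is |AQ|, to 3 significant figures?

50.6

The slot axis is L1's direction at -13.6°, so u = (cos -13.6°, sin -13.6°) = (0.972, -0.235) and n = (−sin -13.6°, cos -13.6°) = (0.235, 0.972). A is at the origin and B lies 48.7 along u from A, so B = 48.7·u = (47.3, -11.5). Tangency of A1 to both parallel lines with radius 13.9 puts F and V at A ± 13.9·n: F = (3.27, 13.5), V = (-3.27, -13.5). Equal radii place P and Q the same way about B: P = B + 13.9·n = (50.6, 2.06), Q = B − 13.9·n = (44.1, -25.0). Then |AQ| = |Q − A| = 50.6.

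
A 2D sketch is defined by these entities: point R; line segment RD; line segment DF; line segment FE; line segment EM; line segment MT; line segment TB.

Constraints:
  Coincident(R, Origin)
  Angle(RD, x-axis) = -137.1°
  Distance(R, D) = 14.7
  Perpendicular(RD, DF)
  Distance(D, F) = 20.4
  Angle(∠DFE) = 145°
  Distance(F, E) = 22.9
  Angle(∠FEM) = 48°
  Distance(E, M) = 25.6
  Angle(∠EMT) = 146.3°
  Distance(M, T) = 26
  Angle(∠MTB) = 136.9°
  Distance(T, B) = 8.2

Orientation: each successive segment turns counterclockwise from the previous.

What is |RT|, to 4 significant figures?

11.27

R is at the origin; RD runs at -137.1° with length 14.7, so D = (-10.77, -10.01). The perpendicularity gives DF at right angles to RD, so DF runs at -47.10°; with |DF| = 20.4, F = (3.118, -24.95). ∠DFE = 145.0° gives FE at -12.10° from the x-axis; with |FE| = 22.9, E = (25.51, -29.75). ∠FEM = 48.0° gives EM at 119.9° from the x-axis; with |EM| = 25.6, M = (12.75, -7.558). ∠EMT = 146.3° gives MT at 153.6° from the x-axis; with |MT| = 26.0, T = (-10.54, 4.002). Then |RT| = |T − R| = 11.27.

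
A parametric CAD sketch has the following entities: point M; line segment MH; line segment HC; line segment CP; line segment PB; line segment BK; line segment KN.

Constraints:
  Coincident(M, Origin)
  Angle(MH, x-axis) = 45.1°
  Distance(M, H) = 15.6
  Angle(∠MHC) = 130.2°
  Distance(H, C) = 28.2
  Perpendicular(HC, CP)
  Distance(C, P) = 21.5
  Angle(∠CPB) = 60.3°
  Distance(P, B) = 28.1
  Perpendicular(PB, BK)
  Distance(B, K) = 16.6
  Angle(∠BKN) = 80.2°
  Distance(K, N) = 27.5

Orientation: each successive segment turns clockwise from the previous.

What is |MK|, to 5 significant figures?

28.975

∠CPB = 60.3° gives PB at 145.60° from the x-axis; with |PB| = 28.1, B = (14.169, 3.1873). PB ⟂ BK, so BK runs at 55.600°; with |BK| = 16.6, K = (23.548, 16.884). Then |MK| = |K − M| = 28.975.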